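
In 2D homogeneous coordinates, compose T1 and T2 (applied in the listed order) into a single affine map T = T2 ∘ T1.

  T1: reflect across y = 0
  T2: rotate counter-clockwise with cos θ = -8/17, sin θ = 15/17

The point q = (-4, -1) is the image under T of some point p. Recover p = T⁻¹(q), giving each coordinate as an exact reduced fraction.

T1 = [1 0 0; 0 -1 0; 0 0 1]
T2·T1 = [-8/17 15/17 0; 15/17 8/17 0; 0 0 1]
det M = -1; M⁻¹ = [-8/17 15/17 0; 15/17 8/17 0; 0 0 1]
M⁻¹ · (-4, -1)ᵀ = (1, -4)ᵀ

p = (1, -4)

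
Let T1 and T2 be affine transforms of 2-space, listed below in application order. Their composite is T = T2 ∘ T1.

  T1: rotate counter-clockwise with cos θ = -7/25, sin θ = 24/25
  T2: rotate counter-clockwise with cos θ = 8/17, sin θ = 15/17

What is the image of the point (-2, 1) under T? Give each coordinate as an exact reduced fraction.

T1 rotate counter-clockwise with cos θ = -7/25, sin θ = 24/25: (-2, 1) → (-2/5, -11/5)
T2 rotate counter-clockwise with cos θ = 8/17, sin θ = 15/17: (-2/5, -11/5) → (149/85, -118/85)

T(p) = (149/85, -118/85)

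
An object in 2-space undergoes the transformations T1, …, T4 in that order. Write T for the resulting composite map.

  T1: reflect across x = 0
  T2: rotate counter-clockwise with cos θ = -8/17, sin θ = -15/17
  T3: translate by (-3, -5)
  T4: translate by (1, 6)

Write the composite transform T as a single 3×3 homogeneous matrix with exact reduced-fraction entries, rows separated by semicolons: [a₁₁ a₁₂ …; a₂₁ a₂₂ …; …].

T1 = [-1 0 0; 0 1 0; 0 0 1]
T2·T1 = [8/17 15/17 0; 15/17 -8/17 0; 0 0 1]
T3·…·T1 = [8/17 15/17 -3; 15/17 -8/17 -5; 0 0 1]
T4·…·T1 = [8/17 15/17 -2; 15/17 -8/17 1; 0 0 1]

T = [8/17 15/17 -2; 15/17 -8/17 1; 0 0 1]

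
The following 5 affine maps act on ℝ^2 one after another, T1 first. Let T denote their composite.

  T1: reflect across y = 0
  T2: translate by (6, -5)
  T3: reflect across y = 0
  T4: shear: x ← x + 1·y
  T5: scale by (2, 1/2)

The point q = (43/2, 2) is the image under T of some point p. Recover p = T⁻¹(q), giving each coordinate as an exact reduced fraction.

p = (3/4, -1)

T1 = [1 0 0; 0 -1 0; 0 0 1]
T2·T1 = [1 0 6; 0 -1 -5; 0 0 1]
T3·…·T1 = [1 0 6; 0 1 5; 0 0 1]
T4·…·T1 = [1 1 11; 0 1 5; 0 0 1]
T5·…·T1 = [2 2 22; 0 1/2 5/2; 0 0 1]
det M = 1; M⁻¹ = [1/2 -2 -6; 0 2 -5; 0 0 1]
M⁻¹ · (43/2, 2)ᵀ = (3/4, -1)ᵀ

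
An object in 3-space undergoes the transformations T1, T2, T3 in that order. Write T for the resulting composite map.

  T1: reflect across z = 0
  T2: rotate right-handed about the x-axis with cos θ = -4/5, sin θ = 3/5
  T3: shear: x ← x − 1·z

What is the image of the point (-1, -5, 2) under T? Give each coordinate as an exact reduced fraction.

T1 reflect across z = 0: (-1, -5, 2) → (-1, -5, -2)
T2 rotate right-handed about the x-axis with cos θ = -4/5, sin θ = 3/5: (-1, -5, -2) → (-1, 26/5, -7/5)
T3 shear: x ← x − 1·z: (-1, 26/5, -7/5) → (2/5, 26/5, -7/5)

T(p) = (2/5, 26/5, -7/5)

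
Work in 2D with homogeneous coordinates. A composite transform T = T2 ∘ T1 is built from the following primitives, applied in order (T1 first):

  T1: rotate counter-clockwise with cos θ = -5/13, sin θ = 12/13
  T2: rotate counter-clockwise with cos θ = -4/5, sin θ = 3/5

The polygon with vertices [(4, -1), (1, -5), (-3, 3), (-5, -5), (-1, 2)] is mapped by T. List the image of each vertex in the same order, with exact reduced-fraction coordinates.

image vertices: (-127/65, -236/65), (-331/65, 17/65), (237/65, 141/65), (-47/13, 79/13), (142/65, 31/65)

T1 rotate counter-clockwise with cos θ = -5/13, sin θ = 12/13: (4, -1) → (-8/13, 53/13); (1, -5) → (55/13, 37/13); (-3, 3) → (-21/13, -51/13); (-5, -5) → (85/13, -35/13); (-1, 2) → (-19/13, -22/13)
T2 rotate counter-clockwise with cos θ = -4/5, sin θ = 3/5: (-8/13, 53/13) → (-127/65, -236/65); (55/13, 37/13) → (-331/65, 17/65); (-21/13, -51/13) → (237/65, 141/65); (85/13, -35/13) → (-47/13, 79/13); (-19/13, -22/13) → (142/65, 31/65)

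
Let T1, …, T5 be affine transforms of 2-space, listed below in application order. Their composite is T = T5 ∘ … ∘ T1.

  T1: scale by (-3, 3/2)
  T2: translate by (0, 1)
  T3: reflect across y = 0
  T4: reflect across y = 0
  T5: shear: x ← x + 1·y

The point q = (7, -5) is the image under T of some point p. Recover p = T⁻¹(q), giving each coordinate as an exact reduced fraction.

T1 = [-3 0 0; 0 3/2 0; 0 0 1]
T2·T1 = [-3 0 0; 0 3/2 1; 0 0 1]
T3·…·T1 = [-3 0 0; 0 -3/2 -1; 0 0 1]
T4·…·T1 = [-3 0 0; 0 3/2 1; 0 0 1]
T5·…·T1 = [-3 3/2 1; 0 3/2 1; 0 0 1]
det M = -9/2; M⁻¹ = [-1/3 1/3 0; 0 2/3 -2/3; 0 0 1]
M⁻¹ · (7, -5)ᵀ = (-4, -4)ᵀ

p = (-4, -4)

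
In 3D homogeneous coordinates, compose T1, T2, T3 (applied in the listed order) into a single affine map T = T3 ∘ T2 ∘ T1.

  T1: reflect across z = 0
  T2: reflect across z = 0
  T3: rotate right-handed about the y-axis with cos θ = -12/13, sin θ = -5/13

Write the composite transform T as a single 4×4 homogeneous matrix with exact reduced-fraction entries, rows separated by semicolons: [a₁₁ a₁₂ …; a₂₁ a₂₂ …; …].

T1 = [1 0 0 0; 0 1 0 0; 0 0 -1 0; 0 0 0 1]
T2·T1 = [1 0 0 0; 0 1 0 0; 0 0 1 0; 0 0 0 1]
T3·…·T1 = [-12/13 0 -5/13 0; 0 1 0 0; 5/13 0 -12/13 0; 0 0 0 1]

T = [-12/13 0 -5/13 0; 0 1 0 0; 5/13 0 -12/13 0; 0 0 0 1]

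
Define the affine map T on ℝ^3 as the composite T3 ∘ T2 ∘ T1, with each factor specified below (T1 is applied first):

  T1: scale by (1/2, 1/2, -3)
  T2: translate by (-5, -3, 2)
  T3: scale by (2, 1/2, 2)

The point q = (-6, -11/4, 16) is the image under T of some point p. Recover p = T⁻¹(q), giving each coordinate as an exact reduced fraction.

p = (4, -5, -2)

T1 = [1/2 0 0 0; 0 1/2 0 0; 0 0 -3 0; 0 0 0 1]
T2·T1 = [1/2 0 0 -5; 0 1/2 0 -3; 0 0 -3 2; 0 0 0 1]
T3·…·T1 = [1 0 0 -10; 0 1/4 0 -3/2; 0 0 -6 4; 0 0 0 1]
det M = -3/2; M⁻¹ = [1 0 0 10; 0 4 0 6; 0 0 -1/6 2/3; 0 0 0 1]
M⁻¹ · (-6, -11/4, 16)ᵀ = (4, -5, -2)ᵀ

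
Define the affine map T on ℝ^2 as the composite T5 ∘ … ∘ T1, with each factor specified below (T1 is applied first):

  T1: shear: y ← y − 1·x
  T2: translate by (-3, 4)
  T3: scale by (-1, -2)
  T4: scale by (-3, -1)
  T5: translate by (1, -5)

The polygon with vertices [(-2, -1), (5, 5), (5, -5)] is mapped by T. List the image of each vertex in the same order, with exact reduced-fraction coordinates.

T1 shear: y ← y − 1·x: (-2, -1) → (-2, 1); (5, 5) → (5, 0); (5, -5) → (5, -10)
T2 translate by (-3, 4): (-2, 1) → (-5, 5); (5, 0) → (2, 4); (5, -10) → (2, -6)
T3 scale by (-1, -2): (-5, 5) → (5, -10); (2, 4) → (-2, -8); (2, -6) → (-2, 12)
T4 scale by (-3, -1): (5, -10) → (-15, 10); (-2, -8) → (6, 8); (-2, 12) → (6, -12)
T5 translate by (1, -5): (-15, 10) → (-14, 5); (6, 8) → (7, 3); (6, -12) → (7, -17)

image vertices: (-14, 5), (7, 3), (7, -17)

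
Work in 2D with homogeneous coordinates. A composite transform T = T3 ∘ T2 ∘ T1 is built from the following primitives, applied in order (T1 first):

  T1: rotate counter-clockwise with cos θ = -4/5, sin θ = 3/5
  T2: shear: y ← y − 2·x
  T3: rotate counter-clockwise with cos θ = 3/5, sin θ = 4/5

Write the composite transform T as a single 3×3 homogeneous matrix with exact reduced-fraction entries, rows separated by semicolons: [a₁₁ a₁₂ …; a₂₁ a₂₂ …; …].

T = [-56/25 -17/25 0; 17/25 -6/25 0; 0 0 1]

T1 = [-4/5 -3/5 0; 3/5 -4/5 0; 0 0 1]
T2·T1 = [-4/5 -3/5 0; 11/5 2/5 0; 0 0 1]
T3·…·T1 = [-56/25 -17/25 0; 17/25 -6/25 0; 0 0 1]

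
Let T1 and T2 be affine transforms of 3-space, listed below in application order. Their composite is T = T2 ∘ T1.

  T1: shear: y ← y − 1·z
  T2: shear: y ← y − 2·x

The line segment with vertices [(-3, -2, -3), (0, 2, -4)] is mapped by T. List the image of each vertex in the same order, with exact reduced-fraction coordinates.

image vertices: (-3, 7, -3), (0, 6, -4)

T1 shear: y ← y − 1·z: (-3, -2, -3) → (-3, 1, -3); (0, 2, -4) → (0, 6, -4)
T2 shear: y ← y − 2·x: (-3, 1, -3) → (-3, 7, -3); (0, 6, -4) → (0, 6, -4)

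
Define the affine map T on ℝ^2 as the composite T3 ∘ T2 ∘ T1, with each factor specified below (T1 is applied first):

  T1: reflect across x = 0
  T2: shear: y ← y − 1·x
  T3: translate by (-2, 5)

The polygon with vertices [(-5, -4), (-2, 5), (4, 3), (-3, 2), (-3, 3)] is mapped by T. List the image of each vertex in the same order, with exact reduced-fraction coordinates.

image vertices: (3, -4), (0, 8), (-6, 12), (1, 4), (1, 5)

T1 reflect across x = 0: (-5, -4) → (5, -4); (-2, 5) → (2, 5); (4, 3) → (-4, 3); (-3, 2) → (3, 2); (-3, 3) → (3, 3)
T2 shear: y ← y − 1·x: (5, -4) → (5, -9); (2, 5) → (2, 3); (-4, 3) → (-4, 7); (3, 2) → (3, -1); (3, 3) → (3, 0)
T3 translate by (-2, 5): (5, -9) → (3, -4); (2, 3) → (0, 8); (-4, 7) → (-6, 12); (3, -1) → (1, 4); (3, 0) → (1, 5)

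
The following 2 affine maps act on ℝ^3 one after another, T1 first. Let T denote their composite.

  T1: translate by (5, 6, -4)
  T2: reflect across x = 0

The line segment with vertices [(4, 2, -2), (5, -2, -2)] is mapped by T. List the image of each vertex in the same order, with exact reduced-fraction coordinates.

image vertices: (-9, 8, -6), (-10, 4, -6)

T1 translate by (5, 6, -4): (4, 2, -2) → (9, 8, -6); (5, -2, -2) → (10, 4, -6)
T2 reflect across x = 0: (9, 8, -6) → (-9, 8, -6); (10, 4, -6) → (-10, 4, -6)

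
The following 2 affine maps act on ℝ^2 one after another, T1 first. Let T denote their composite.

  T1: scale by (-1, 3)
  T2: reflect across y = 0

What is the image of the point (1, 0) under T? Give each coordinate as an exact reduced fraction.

T1 scale by (-1, 3): (1, 0) → (-1, 0)
T2 reflect across y = 0: (-1, 0) → (-1, 0)

T(p) = (-1, 0)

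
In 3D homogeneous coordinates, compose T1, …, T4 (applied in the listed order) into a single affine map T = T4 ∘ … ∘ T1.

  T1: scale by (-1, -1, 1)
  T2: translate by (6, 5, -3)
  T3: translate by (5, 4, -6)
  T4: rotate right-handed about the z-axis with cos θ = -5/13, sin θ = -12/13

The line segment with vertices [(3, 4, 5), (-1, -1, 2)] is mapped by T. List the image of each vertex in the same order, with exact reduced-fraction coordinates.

image vertices: (20/13, -121/13, -4), (60/13, -194/13, -7)

T1 scale by (-1, -1, 1): (3, 4, 5) → (-3, -4, 5); (-1, -1, 2) → (1, 1, 2)
T2 translate by (6, 5, -3): (-3, -4, 5) → (3, 1, 2); (1, 1, 2) → (7, 6, -1)
T3 translate by (5, 4, -6): (3, 1, 2) → (8, 5, -4); (7, 6, -1) → (12, 10, -7)
T4 rotate right-handed about the z-axis with cos θ = -5/13, sin θ = -12/13: (8, 5, -4) → (20/13, -121/13, -4); (12, 10, -7) → (60/13, -194/13, -7)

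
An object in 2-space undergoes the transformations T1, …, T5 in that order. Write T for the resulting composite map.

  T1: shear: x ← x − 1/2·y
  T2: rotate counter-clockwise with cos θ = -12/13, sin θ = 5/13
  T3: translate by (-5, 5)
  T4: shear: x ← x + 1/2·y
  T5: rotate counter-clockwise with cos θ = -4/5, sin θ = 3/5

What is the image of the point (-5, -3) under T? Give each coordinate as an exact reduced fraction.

T(p) = (-771/130, -931/260)

T1 shear: x ← x − 1/2·y: (-5, -3) → (-7/2, -3)
T2 rotate counter-clockwise with cos θ = -12/13, sin θ = 5/13: (-7/2, -3) → (57/13, 37/26)
T3 translate by (-5, 5): (57/13, 37/26) → (-8/13, 167/26)
T4 shear: x ← x + 1/2·y: (-8/13, 167/26) → (135/52, 167/26)
T5 rotate counter-clockwise with cos θ = -4/5, sin θ = 3/5: (135/52, 167/26) → (-771/130, -931/260)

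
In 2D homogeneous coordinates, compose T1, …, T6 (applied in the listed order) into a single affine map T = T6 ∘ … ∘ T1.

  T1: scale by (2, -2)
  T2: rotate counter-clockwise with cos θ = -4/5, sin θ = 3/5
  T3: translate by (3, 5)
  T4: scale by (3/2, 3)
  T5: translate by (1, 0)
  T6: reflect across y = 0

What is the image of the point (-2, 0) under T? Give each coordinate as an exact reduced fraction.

T1 scale by (2, -2): (-2, 0) → (-4, 0)
T2 rotate counter-clockwise with cos θ = -4/5, sin θ = 3/5: (-4, 0) → (16/5, -12/5)
T3 translate by (3, 5): (16/5, -12/5) → (31/5, 13/5)
T4 scale by (3/2, 3): (31/5, 13/5) → (93/10, 39/5)
T5 translate by (1, 0): (93/10, 39/5) → (103/10, 39/5)
T6 reflect across y = 0: (103/10, 39/5) → (103/10, -39/5)

T(p) = (103/10, -39/5)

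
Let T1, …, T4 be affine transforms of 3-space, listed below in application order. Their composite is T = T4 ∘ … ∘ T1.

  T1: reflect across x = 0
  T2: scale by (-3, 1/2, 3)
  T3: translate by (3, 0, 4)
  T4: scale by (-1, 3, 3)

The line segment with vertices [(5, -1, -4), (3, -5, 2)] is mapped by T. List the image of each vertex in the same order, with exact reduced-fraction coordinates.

T1 reflect across x = 0: (5, -1, -4) → (-5, -1, -4); (3, -5, 2) → (-3, -5, 2)
T2 scale by (-3, 1/2, 3): (-5, -1, -4) → (15, -1/2, -12); (-3, -5, 2) → (9, -5/2, 6)
T3 translate by (3, 0, 4): (15, -1/2, -12) → (18, -1/2, -8); (9, -5/2, 6) → (12, -5/2, 10)
T4 scale by (-1, 3, 3): (18, -1/2, -8) → (-18, -3/2, -24); (12, -5/2, 10) → (-12, -15/2, 30)

image vertices: (-18, -3/2, -24), (-12, -15/2, 30)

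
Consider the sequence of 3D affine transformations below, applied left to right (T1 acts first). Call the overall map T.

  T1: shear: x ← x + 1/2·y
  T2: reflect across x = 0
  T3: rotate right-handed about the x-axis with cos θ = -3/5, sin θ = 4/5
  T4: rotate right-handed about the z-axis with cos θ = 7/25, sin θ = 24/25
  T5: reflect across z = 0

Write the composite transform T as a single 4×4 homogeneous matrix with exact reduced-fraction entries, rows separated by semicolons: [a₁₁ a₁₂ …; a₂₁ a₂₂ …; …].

T = [-7/25 109/250 96/125 0; -24/25 -81/125 -28/125 0; 0 -4/5 3/5 0; 0 0 0 1]

T1 = [1 1/2 0 0; 0 1 0 0; 0 0 1 0; 0 0 0 1]
T2·T1 = [-1 -1/2 0 0; 0 1 0 0; 0 0 1 0; 0 0 0 1]
T3·…·T1 = [-1 -1/2 0 0; 0 -3/5 -4/5 0; 0 4/5 -3/5 0; 0 0 0 1]
T4·…·T1 = [-7/25 109/250 96/125 0; -24/25 -81/125 -28/125 0; 0 4/5 -3/5 0; 0 0 0 1]
T5·…·T1 = [-7/25 109/250 96/125 0; -24/25 -81/125 -28/125 0; 0 -4/5 3/5 0; 0 0 0 1]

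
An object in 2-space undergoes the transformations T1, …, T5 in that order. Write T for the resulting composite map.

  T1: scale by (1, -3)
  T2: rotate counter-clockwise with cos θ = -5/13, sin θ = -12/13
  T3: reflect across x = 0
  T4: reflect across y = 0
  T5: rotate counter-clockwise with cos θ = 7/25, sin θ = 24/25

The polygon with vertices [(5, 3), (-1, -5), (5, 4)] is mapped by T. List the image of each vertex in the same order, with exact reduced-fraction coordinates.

image vertices: (571/325, 3297/325), (-2807/325, -3999/325), (91/25, 312/25)

T1 scale by (1, -3): (5, 3) → (5, -9); (-1, -5) → (-1, 15); (5, 4) → (5, -12)
T2 rotate counter-clockwise with cos θ = -5/13, sin θ = -12/13: (5, -9) → (-133/13, -15/13); (-1, 15) → (185/13, -63/13); (5, -12) → (-13, 0)
T3 reflect across x = 0: (-133/13, -15/13) → (133/13, -15/13); (185/13, -63/13) → (-185/13, -63/13); (-13, 0) → (13, 0)
T4 reflect across y = 0: (133/13, -15/13) → (133/13, 15/13); (-185/13, -63/13) → (-185/13, 63/13); (13, 0) → (13, 0)
T5 rotate counter-clockwise with cos θ = 7/25, sin θ = 24/25: (133/13, 15/13) → (571/325, 3297/325); (-185/13, 63/13) → (-2807/325, -3999/325); (13, 0) → (91/25, 312/25)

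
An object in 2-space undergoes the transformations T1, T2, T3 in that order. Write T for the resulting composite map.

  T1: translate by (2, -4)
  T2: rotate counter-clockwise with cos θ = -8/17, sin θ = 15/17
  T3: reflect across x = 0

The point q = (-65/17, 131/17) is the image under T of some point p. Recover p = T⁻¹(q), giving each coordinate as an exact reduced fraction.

p = (3, -3)

T1 = [1 0 2; 0 1 -4; 0 0 1]
T2·T1 = [-8/17 -15/17 44/17; 15/17 -8/17 62/17; 0 0 1]
T3·…·T1 = [8/17 15/17 -44/17; 15/17 -8/17 62/17; 0 0 1]
det M = -1; M⁻¹ = [8/17 15/17 -2; 15/17 -8/17 4; 0 0 1]
M⁻¹ · (-65/17, 131/17)ᵀ = (3, -3)ᵀ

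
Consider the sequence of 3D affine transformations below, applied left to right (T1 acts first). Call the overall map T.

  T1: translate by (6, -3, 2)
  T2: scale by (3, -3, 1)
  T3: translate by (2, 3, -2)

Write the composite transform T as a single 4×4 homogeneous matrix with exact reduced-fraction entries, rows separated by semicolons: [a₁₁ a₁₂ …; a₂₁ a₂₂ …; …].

T1 = [1 0 0 6; 0 1 0 -3; 0 0 1 2; 0 0 0 1]
T2·T1 = [3 0 0 18; 0 -3 0 9; 0 0 1 2; 0 0 0 1]
T3·…·T1 = [3 0 0 20; 0 -3 0 12; 0 0 1 0; 0 0 0 1]

T = [3 0 0 20; 0 -3 0 12; 0 0 1 0; 0 0 0 1]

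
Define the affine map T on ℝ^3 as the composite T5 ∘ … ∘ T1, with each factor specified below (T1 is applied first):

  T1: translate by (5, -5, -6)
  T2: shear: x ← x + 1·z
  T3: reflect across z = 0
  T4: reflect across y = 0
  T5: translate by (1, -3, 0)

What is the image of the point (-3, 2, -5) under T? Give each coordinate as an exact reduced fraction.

T1 translate by (5, -5, -6): (-3, 2, -5) → (2, -3, -11)
T2 shear: x ← x + 1·z: (2, -3, -11) → (-9, -3, -11)
T3 reflect across z = 0: (-9, -3, -11) → (-9, -3, 11)
T4 reflect across y = 0: (-9, -3, 11) → (-9, 3, 11)
T5 translate by (1, -3, 0): (-9, 3, 11) → (-8, 0, 11)

T(p) = (-8, 0, 11)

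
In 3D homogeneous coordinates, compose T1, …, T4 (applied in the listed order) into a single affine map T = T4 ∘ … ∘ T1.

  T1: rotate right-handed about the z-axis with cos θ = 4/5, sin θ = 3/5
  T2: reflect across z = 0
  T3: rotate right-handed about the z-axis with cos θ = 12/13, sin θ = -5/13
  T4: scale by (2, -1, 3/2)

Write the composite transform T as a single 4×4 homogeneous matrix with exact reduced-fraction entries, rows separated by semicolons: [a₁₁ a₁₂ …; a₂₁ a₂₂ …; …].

T1 = [4/5 -3/5 0 0; 3/5 4/5 0 0; 0 0 1 0; 0 0 0 1]
T2·T1 = [4/5 -3/5 0 0; 3/5 4/5 0 0; 0 0 -1 0; 0 0 0 1]
T3·…·T1 = [63/65 -16/65 0 0; 16/65 63/65 0 0; 0 0 -1 0; 0 0 0 1]
T4·…·T1 = [126/65 -32/65 0 0; -16/65 -63/65 0 0; 0 0 -3/2 0; 0 0 0 1]

T = [126/65 -32/65 0 0; -16/65 -63/65 0 0; 0 0 -3/2 0; 0 0 0 1]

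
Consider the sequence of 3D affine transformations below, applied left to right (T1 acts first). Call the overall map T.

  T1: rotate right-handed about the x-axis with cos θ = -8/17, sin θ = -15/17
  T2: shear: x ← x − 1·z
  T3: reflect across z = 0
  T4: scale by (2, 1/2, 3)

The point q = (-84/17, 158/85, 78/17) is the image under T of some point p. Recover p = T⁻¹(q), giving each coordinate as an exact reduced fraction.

T1 = [1 0 0 0; 0 -8/17 15/17 0; 0 -15/17 -8/17 0; 0 0 0 1]
T2·T1 = [1 15/17 8/17 0; 0 -8/17 15/17 0; 0 -15/17 -8/17 0; 0 0 0 1]
T3·…·T1 = [1 15/17 8/17 0; 0 -8/17 15/17 0; 0 15/17 8/17 0; 0 0 0 1]
T4·…·T1 = [2 30/17 16/17 0; 0 -4/17 15/34 0; 0 45/17 24/17 0; 0 0 0 1]
det M = -3; M⁻¹ = [1/2 0 -1/3 0; 0 -16/17 5/17 0; 0 30/17 8/51 0; 0 0 0 1]
M⁻¹ · (-84/17, 158/85, 78/17)ᵀ = (-4, -2/5, 4)ᵀ

p = (-4, -2/5, 4)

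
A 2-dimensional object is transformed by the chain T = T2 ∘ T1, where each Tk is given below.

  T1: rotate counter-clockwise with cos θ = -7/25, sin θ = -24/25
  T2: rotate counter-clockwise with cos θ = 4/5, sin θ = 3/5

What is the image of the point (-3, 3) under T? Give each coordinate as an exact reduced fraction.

T1 rotate counter-clockwise with cos θ = -7/25, sin θ = -24/25: (-3, 3) → (93/25, 51/25)
T2 rotate counter-clockwise with cos θ = 4/5, sin θ = 3/5: (93/25, 51/25) → (219/125, 483/125)

T(p) = (219/125, 483/125)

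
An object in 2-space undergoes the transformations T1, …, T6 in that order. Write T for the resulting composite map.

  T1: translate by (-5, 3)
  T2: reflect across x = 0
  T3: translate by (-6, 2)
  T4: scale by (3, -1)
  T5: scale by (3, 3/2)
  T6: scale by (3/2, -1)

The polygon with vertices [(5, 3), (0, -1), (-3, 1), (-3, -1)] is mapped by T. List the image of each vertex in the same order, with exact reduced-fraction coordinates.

T1 translate by (-5, 3): (5, 3) → (0, 6); (0, -1) → (-5, 2); (-3, 1) → (-8, 4); (-3, -1) → (-8, 2)
T2 reflect across x = 0: (0, 6) → (0, 6); (-5, 2) → (5, 2); (-8, 4) → (8, 4); (-8, 2) → (8, 2)
T3 translate by (-6, 2): (0, 6) → (-6, 8); (5, 2) → (-1, 4); (8, 4) → (2, 6); (8, 2) → (2, 4)
T4 scale by (3, -1): (-6, 8) → (-18, -8); (-1, 4) → (-3, -4); (2, 6) → (6, -6); (2, 4) → (6, -4)
T5 scale by (3, 3/2): (-18, -8) → (-54, -12); (-3, -4) → (-9, -6); (6, -6) → (18, -9); (6, -4) → (18, -6)
T6 scale by (3/2, -1): (-54, -12) → (-81, 12); (-9, -6) → (-27/2, 6); (18, -9) → (27, 9); (18, -6) → (27, 6)

image vertices: (-81, 12), (-27/2, 6), (27, 9), (27, 6)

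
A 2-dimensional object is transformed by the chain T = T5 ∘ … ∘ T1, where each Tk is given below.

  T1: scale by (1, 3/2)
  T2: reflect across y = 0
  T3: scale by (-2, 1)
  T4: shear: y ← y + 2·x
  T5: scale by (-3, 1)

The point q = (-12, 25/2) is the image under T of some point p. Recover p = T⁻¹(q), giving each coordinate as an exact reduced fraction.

T1 = [1 0 0; 0 3/2 0; 0 0 1]
T2·T1 = [1 0 0; 0 -3/2 0; 0 0 1]
T3·…·T1 = [-2 0 0; 0 -3/2 0; 0 0 1]
T4·…·T1 = [-2 0 0; -4 -3/2 0; 0 0 1]
T5·…·T1 = [6 0 0; -4 -3/2 0; 0 0 1]
det M = -9; M⁻¹ = [1/6 0 0; -4/9 -2/3 0; 0 0 1]
M⁻¹ · (-12, 25/2)ᵀ = (-2, -3)ᵀ

p = (-2, -3)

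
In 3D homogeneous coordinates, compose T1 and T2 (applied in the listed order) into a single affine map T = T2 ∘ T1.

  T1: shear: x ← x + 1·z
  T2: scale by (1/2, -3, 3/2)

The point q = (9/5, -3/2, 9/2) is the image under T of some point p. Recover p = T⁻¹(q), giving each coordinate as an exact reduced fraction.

p = (3/5, 1/2, 3)

T1 = [1 0 1 0; 0 1 0 0; 0 0 1 0; 0 0 0 1]
T2·T1 = [1/2 0 1/2 0; 0 -3 0 0; 0 0 3/2 0; 0 0 0 1]
det M = -9/4; M⁻¹ = [2 0 -2/3 0; 0 -1/3 0 0; 0 0 2/3 0; 0 0 0 1]
M⁻¹ · (9/5, -3/2, 9/2)ᵀ = (3/5, 1/2, 3)ᵀ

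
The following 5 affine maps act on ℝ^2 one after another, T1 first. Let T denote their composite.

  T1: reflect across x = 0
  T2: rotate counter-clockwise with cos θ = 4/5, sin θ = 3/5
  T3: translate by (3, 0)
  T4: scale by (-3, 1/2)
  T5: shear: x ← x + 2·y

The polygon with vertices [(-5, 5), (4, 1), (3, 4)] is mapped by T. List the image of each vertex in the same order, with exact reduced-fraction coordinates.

image vertices: (-5, 7/2), (4/5, -4/5), (34/5, 7/10)

T1 reflect across x = 0: (-5, 5) → (5, 5); (4, 1) → (-4, 1); (3, 4) → (-3, 4)
T2 rotate counter-clockwise with cos θ = 4/5, sin θ = 3/5: (5, 5) → (1, 7); (-4, 1) → (-19/5, -8/5); (-3, 4) → (-24/5, 7/5)
T3 translate by (3, 0): (1, 7) → (4, 7); (-19/5, -8/5) → (-4/5, -8/5); (-24/5, 7/5) → (-9/5, 7/5)
T4 scale by (-3, 1/2): (4, 7) → (-12, 7/2); (-4/5, -8/5) → (12/5, -4/5); (-9/5, 7/5) → (27/5, 7/10)
T5 shear: x ← x + 2·y: (-12, 7/2) → (-5, 7/2); (12/5, -4/5) → (4/5, -4/5); (27/5, 7/10) → (34/5, 7/10)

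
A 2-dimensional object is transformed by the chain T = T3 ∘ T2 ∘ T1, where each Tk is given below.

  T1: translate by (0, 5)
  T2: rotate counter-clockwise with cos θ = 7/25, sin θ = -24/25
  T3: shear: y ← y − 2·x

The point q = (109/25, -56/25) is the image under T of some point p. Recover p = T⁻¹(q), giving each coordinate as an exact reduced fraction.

T1 = [1 0 0; 0 1 5; 0 0 1]
T2·T1 = [7/25 24/25 24/5; -24/25 7/25 7/5; 0 0 1]
T3·…·T1 = [7/25 24/25 24/5; -38/25 -41/25 -41/5; 0 0 1]
det M = 1; M⁻¹ = [-41/25 -24/25 0; 38/25 7/25 -5; 0 0 1]
M⁻¹ · (109/25, -56/25)ᵀ = (-5, 1)ᵀ

p = (-5, 1)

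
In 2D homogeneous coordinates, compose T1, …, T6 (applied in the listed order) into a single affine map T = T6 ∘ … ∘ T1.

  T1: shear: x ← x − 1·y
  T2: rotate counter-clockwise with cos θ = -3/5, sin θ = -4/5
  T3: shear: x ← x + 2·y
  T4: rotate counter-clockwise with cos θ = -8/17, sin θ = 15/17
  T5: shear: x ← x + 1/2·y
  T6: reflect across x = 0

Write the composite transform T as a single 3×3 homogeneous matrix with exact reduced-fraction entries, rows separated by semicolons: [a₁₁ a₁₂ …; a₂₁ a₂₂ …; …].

T1 = [1 -1 0; 0 1 0; 0 0 1]
T2·T1 = [-3/5 7/5 0; -4/5 1/5 0; 0 0 1]
T3·…·T1 = [-11/5 9/5 0; -4/5 1/5 0; 0 0 1]
T4·…·T1 = [148/85 -87/85 0; -133/85 127/85 0; 0 0 1]
T5·…·T1 = [163/170 -47/170 0; -133/85 127/85 0; 0 0 1]
T6·…·T1 = [-163/170 47/170 0; -133/85 127/85 0; 0 0 1]

T = [-163/170 47/170 0; -133/85 127/85 0; 0 0 1]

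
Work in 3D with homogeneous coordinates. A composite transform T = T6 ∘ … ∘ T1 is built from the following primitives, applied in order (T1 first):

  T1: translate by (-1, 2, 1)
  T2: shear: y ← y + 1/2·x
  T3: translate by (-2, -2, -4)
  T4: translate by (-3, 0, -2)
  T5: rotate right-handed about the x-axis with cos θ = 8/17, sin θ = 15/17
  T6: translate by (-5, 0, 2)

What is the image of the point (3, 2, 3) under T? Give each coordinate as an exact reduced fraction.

T1 translate by (-1, 2, 1): (3, 2, 3) → (2, 4, 4)
T2 shear: y ← y + 1/2·x: (2, 4, 4) → (2, 5, 4)
T3 translate by (-2, -2, -4): (2, 5, 4) → (0, 3, 0)
T4 translate by (-3, 0, -2): (0, 3, 0) → (-3, 3, -2)
T5 rotate right-handed about the x-axis with cos θ = 8/17, sin θ = 15/17: (-3, 3, -2) → (-3, 54/17, 29/17)
T6 translate by (-5, 0, 2): (-3, 54/17, 29/17) → (-8, 54/17, 63/17)

T(p) = (-8, 54/17, 63/17)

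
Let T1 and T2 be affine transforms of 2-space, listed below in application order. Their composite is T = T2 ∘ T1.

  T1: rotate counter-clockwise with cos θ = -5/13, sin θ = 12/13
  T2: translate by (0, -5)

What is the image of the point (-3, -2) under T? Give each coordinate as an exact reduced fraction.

T1 rotate counter-clockwise with cos θ = -5/13, sin θ = 12/13: (-3, -2) → (3, -2)
T2 translate by (0, -5): (3, -2) → (3, -7)

T(p) = (3, -7)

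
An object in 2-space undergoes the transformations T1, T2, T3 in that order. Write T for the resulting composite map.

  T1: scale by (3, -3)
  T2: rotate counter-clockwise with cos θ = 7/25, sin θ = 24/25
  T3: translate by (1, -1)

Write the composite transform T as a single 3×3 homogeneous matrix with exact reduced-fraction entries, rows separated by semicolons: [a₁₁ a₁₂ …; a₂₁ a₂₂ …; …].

T = [21/25 72/25 1; 72/25 -21/25 -1; 0 0 1]

T1 = [3 0 0; 0 -3 0; 0 0 1]
T2·T1 = [21/25 72/25 0; 72/25 -21/25 0; 0 0 1]
T3·…·T1 = [21/25 72/25 1; 72/25 -21/25 -1; 0 0 1]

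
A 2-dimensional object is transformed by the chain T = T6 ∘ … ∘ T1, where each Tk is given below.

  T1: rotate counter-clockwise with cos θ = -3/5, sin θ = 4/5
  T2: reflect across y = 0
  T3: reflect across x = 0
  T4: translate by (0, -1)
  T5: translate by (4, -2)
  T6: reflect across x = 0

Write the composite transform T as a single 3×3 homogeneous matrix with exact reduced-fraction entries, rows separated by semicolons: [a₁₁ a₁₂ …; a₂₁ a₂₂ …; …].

T = [-3/5 -4/5 -4; -4/5 3/5 -3; 0 0 1]

T1 = [-3/5 -4/5 0; 4/5 -3/5 0; 0 0 1]
T2·T1 = [-3/5 -4/5 0; -4/5 3/5 0; 0 0 1]
T3·…·T1 = [3/5 4/5 0; -4/5 3/5 0; 0 0 1]
T4·…·T1 = [3/5 4/5 0; -4/5 3/5 -1; 0 0 1]
T5·…·T1 = [3/5 4/5 4; -4/5 3/5 -3; 0 0 1]
T6·…·T1 = [-3/5 -4/5 -4; -4/5 3/5 -3; 0 0 1]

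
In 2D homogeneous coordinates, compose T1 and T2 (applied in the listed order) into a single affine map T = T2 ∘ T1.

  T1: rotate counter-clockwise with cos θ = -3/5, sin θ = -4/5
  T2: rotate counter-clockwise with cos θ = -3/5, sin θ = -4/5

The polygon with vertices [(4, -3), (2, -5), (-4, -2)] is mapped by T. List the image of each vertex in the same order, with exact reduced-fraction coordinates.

image vertices: (44/25, 117/25), (106/25, 83/25), (76/25, -82/25)

T1 rotate counter-clockwise with cos θ = -3/5, sin θ = -4/5: (4, -3) → (-24/5, -7/5); (2, -5) → (-26/5, 7/5); (-4, -2) → (4/5, 22/5)
T2 rotate counter-clockwise with cos θ = -3/5, sin θ = -4/5: (-24/5, -7/5) → (44/25, 117/25); (-26/5, 7/5) → (106/25, 83/25); (4/5, 22/5) → (76/25, -82/25)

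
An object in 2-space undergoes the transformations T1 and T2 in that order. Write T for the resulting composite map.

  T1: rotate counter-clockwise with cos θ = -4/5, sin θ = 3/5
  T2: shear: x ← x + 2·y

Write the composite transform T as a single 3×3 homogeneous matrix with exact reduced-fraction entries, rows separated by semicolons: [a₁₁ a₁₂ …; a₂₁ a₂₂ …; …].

T = [2/5 -11/5 0; 3/5 -4/5 0; 0 0 1]

T1 = [-4/5 -3/5 0; 3/5 -4/5 0; 0 0 1]
T2·T1 = [2/5 -11/5 0; 3/5 -4/5 0; 0 0 1]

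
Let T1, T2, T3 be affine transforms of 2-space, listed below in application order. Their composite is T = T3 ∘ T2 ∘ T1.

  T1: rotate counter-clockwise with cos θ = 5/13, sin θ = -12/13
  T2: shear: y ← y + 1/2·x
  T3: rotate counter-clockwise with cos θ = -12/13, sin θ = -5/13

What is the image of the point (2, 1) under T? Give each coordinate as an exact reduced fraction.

T(p) = (-304/169, -14/169)

T1 rotate counter-clockwise with cos θ = 5/13, sin θ = -12/13: (2, 1) → (22/13, -19/13)
T2 shear: y ← y + 1/2·x: (22/13, -19/13) → (22/13, -8/13)
T3 rotate counter-clockwise with cos θ = -12/13, sin θ = -5/13: (22/13, -8/13) → (-304/169, -14/169)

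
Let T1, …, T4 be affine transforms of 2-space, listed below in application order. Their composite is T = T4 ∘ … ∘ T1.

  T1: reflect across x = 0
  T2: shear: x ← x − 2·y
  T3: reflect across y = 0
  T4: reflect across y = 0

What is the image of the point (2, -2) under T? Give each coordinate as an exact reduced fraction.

T1 reflect across x = 0: (2, -2) → (-2, -2)
T2 shear: x ← x − 2·y: (-2, -2) → (2, -2)
T3 reflect across y = 0: (2, -2) → (2, 2)
T4 reflect across y = 0: (2, 2) → (2, -2)

T(p) = (2, -2)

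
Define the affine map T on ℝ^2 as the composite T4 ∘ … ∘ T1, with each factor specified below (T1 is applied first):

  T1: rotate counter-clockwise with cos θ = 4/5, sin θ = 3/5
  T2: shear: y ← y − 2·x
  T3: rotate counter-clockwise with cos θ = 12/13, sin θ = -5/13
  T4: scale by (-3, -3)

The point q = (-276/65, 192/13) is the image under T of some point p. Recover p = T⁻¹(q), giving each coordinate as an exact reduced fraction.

T1 = [4/5 -3/5 0; 3/5 4/5 0; 0 0 1]
T2·T1 = [4/5 -3/5 0; -1 2 0; 0 0 1]
T3·…·T1 = [23/65 14/65 0; -16/13 27/13 0; 0 0 1]
T4·…·T1 = [-69/65 -42/65 0; 48/13 -81/13 0; 0 0 1]
det M = 9; M⁻¹ = [-9/13 14/195 0; -16/39 -23/195 0; 0 0 1]
M⁻¹ · (-276/65, 192/13)ᵀ = (4, 0)ᵀ

p = (4, 0)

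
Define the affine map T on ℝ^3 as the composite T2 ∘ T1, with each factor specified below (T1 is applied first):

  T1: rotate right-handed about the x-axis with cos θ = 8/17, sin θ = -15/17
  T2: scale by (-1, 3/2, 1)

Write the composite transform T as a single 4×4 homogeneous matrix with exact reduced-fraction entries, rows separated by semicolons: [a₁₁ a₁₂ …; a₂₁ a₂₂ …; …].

T1 = [1 0 0 0; 0 8/17 15/17 0; 0 -15/17 8/17 0; 0 0 0 1]
T2·T1 = [-1 0 0 0; 0 12/17 45/34 0; 0 -15/17 8/17 0; 0 0 0 1]

T = [-1 0 0 0; 0 12/17 45/34 0; 0 -15/17 8/17 0; 0 0 0 1]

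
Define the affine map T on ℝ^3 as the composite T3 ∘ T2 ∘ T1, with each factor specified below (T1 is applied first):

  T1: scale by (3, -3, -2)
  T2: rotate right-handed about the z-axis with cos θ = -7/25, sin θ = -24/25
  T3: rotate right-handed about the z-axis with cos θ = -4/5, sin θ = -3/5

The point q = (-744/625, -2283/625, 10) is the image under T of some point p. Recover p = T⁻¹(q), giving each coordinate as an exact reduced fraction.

p = (-1, -4/5, -5)

T1 = [3 0 0 0; 0 -3 0 0; 0 0 -2 0; 0 0 0 1]
T2·T1 = [-21/25 -72/25 0 0; -72/25 21/25 0 0; 0 0 -2 0; 0 0 0 1]
T3·…·T1 = [-132/125 351/125 0 0; 351/125 132/125 0 0; 0 0 -2 0; 0 0 0 1]
det M = 18; M⁻¹ = [-44/375 39/125 0 0; 39/125 44/375 0 0; 0 0 -1/2 0; 0 0 0 1]
M⁻¹ · (-744/625, -2283/625, 10)ᵀ = (-1, -4/5, -5)ᵀ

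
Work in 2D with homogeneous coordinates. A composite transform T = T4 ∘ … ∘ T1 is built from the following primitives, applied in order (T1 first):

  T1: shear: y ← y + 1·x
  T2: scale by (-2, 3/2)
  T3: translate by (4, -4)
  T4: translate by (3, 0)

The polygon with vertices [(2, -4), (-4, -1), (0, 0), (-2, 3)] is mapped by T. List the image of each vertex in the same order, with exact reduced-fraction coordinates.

T1 shear: y ← y + 1·x: (2, -4) → (2, -2); (-4, -1) → (-4, -5); (0, 0) → (0, 0); (-2, 3) → (-2, 1)
T2 scale by (-2, 3/2): (2, -2) → (-4, -3); (-4, -5) → (8, -15/2); (0, 0) → (0, 0); (-2, 1) → (4, 3/2)
T3 translate by (4, -4): (-4, -3) → (0, -7); (8, -15/2) → (12, -23/2); (0, 0) → (4, -4); (4, 3/2) → (8, -5/2)
T4 translate by (3, 0): (0, -7) → (3, -7); (12, -23/2) → (15, -23/2); (4, -4) → (7, -4); (8, -5/2) → (11, -5/2)

image vertices: (3, -7), (15, -23/2), (7, -4), (11, -5/2)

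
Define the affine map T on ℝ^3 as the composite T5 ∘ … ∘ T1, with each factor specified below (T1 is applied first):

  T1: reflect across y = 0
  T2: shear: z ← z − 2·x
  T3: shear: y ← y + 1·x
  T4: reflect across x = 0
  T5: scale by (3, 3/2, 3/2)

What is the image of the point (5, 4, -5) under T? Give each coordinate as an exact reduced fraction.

T1 reflect across y = 0: (5, 4, -5) → (5, -4, -5)
T2 shear: z ← z − 2·x: (5, -4, -5) → (5, -4, -15)
T3 shear: y ← y + 1·x: (5, -4, -15) → (5, 1, -15)
T4 reflect across x = 0: (5, 1, -15) → (-5, 1, -15)
T5 scale by (3, 3/2, 3/2): (-5, 1, -15) → (-15, 3/2, -45/2)

T(p) = (-15, 3/2, -45/2)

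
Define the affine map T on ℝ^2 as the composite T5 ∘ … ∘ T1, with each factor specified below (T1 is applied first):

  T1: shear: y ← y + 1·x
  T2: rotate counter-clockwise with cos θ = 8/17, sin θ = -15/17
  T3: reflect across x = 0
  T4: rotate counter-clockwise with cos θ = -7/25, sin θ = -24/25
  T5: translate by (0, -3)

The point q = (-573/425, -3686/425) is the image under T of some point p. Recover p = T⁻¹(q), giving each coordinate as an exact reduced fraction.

p = (-3, -2)

T1 = [1 0 0; 1 1 0; 0 0 1]
T2·T1 = [23/17 15/17 0; -7/17 8/17 0; 0 0 1]
T3·…·T1 = [-23/17 -15/17 0; -7/17 8/17 0; 0 0 1]
T4·…·T1 = [-7/425 297/425 0; 601/425 304/425 0; 0 0 1]
T5·…·T1 = [-7/425 297/425 0; 601/425 304/425 -3; 0 0 1]
det M = -1; M⁻¹ = [-304/425 297/425 891/425; 601/425 7/425 21/425; 0 0 1]
M⁻¹ · (-573/425, -3686/425)ᵀ = (-3, -2)ᵀ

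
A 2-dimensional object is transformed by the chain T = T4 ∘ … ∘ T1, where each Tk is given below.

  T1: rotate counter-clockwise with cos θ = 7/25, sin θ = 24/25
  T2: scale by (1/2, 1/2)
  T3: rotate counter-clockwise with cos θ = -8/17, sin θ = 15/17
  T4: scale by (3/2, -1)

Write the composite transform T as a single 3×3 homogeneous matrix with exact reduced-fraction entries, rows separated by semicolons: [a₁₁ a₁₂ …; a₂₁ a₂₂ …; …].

T = [-312/425 261/1700 0; 87/850 208/425 0; 0 0 1]

T1 = [7/25 -24/25 0; 24/25 7/25 0; 0 0 1]
T2·T1 = [7/50 -12/25 0; 12/25 7/50 0; 0 0 1]
T3·…·T1 = [-208/425 87/850 0; -87/850 -208/425 0; 0 0 1]
T4·…·T1 = [-312/425 261/1700 0; 87/850 208/425 0; 0 0 1]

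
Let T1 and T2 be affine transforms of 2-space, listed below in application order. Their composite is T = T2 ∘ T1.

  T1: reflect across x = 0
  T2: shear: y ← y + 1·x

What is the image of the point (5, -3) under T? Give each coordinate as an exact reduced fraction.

T1 reflect across x = 0: (5, -3) → (-5, -3)
T2 shear: y ← y + 1·x: (-5, -3) → (-5, -8)

T(p) = (-5, -8)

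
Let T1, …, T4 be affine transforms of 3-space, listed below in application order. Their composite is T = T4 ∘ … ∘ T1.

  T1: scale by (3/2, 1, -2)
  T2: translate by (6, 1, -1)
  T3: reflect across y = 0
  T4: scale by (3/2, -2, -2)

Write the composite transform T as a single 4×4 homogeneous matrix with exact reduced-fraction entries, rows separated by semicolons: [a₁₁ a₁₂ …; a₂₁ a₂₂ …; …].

T1 = [3/2 0 0 0; 0 1 0 0; 0 0 -2 0; 0 0 0 1]
T2·T1 = [3/2 0 0 6; 0 1 0 1; 0 0 -2 -1; 0 0 0 1]
T3·…·T1 = [3/2 0 0 6; 0 -1 0 -1; 0 0 -2 -1; 0 0 0 1]
T4·…·T1 = [9/4 0 0 9; 0 2 0 2; 0 0 4 2; 0 0 0 1]

T = [9/4 0 0 9; 0 2 0 2; 0 0 4 2; 0 0 0 1]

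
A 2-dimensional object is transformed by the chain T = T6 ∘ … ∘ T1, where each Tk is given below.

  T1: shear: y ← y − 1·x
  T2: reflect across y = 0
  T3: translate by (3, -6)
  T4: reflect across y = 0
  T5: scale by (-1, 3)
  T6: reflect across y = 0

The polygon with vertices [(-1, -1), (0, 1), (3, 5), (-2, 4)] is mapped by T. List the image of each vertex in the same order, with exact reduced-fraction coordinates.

T1 shear: y ← y − 1·x: (-1, -1) → (-1, 0); (0, 1) → (0, 1); (3, 5) → (3, 2); (-2, 4) → (-2, 6)
T2 reflect across y = 0: (-1, 0) → (-1, 0); (0, 1) → (0, -1); (3, 2) → (3, -2); (-2, 6) → (-2, -6)
T3 translate by (3, -6): (-1, 0) → (2, -6); (0, -1) → (3, -7); (3, -2) → (6, -8); (-2, -6) → (1, -12)
T4 reflect across y = 0: (2, -6) → (2, 6); (3, -7) → (3, 7); (6, -8) → (6, 8); (1, -12) → (1, 12)
T5 scale by (-1, 3): (2, 6) → (-2, 18); (3, 7) → (-3, 21); (6, 8) → (-6, 24); (1, 12) → (-1, 36)
T6 reflect across y = 0: (-2, 18) → (-2, -18); (-3, 21) → (-3, -21); (-6, 24) → (-6, -24); (-1, 36) → (-1, -36)

image vertices: (-2, -18), (-3, -21), (-6, -24), (-1, -36)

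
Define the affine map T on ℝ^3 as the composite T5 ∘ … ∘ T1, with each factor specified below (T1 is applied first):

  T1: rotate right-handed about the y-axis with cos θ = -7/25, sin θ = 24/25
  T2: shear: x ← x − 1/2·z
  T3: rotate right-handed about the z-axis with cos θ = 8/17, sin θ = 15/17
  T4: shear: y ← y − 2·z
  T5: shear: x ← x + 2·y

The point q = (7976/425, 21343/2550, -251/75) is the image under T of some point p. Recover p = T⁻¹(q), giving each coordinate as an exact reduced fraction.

T1 = [-7/25 0 24/25 0; 0 1 0 0; -24/25 0 -7/25 0; 0 0 0 1]
T2·T1 = [1/5 0 11/10 0; 0 1 0 0; -24/25 0 -7/25 0; 0 0 0 1]
T3·…·T1 = [8/85 -15/17 44/85 0; 3/17 8/17 33/34 0; -24/25 0 -7/25 0; 0 0 0 1]
T4·…·T1 = [8/85 -15/17 44/85 0; 891/425 8/17 1301/850 0; -24/25 0 -7/25 0; 0 0 0 1]
T5·…·T1 = [1822/425 1/17 1521/425 0; 891/425 8/17 1301/850 0; -24/25 0 -7/25 0; 0 0 0 1]
det M = 1; M⁻¹ = [-56/425 7/425 -271/170 0; -15/17 38/17 16/17 0; 192/425 -24/425 161/85 0; 0 0 0 1]
M⁻¹ · (7976/425, 21343/2550, -251/75)ᵀ = (3, -1, 5/3)ᵀ

p = (3, -1, 5/3)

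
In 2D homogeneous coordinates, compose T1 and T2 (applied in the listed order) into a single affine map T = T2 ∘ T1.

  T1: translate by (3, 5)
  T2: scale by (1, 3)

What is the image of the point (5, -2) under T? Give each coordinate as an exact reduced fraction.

T(p) = (8, 9)

T1 translate by (3, 5): (5, -2) → (8, 3)
T2 scale by (1, 3): (8, 3) → (8, 9)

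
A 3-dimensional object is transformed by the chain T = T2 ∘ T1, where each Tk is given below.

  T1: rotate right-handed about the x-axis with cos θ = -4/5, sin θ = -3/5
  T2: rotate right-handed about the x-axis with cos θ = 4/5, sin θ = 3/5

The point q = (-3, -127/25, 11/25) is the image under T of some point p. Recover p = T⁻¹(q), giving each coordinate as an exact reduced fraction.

p = (-3, 1, -5)

T1 = [1 0 0 0; 0 -4/5 3/5 0; 0 -3/5 -4/5 0; 0 0 0 1]
T2·T1 = [1 0 0 0; 0 -7/25 24/25 0; 0 -24/25 -7/25 0; 0 0 0 1]
det M = 1; M⁻¹ = [1 0 0 0; 0 -7/25 -24/25 0; 0 24/25 -7/25 0; 0 0 0 1]
M⁻¹ · (-3, -127/25, 11/25)ᵀ = (-3, 1, -5)ᵀ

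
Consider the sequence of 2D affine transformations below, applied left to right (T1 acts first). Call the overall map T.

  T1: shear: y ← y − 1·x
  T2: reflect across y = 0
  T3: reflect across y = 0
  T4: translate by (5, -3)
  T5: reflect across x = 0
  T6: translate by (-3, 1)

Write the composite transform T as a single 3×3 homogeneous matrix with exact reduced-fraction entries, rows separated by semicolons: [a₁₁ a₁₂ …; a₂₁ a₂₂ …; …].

T1 = [1 0 0; -1 1 0; 0 0 1]
T2·T1 = [1 0 0; 1 -1 0; 0 0 1]
T3·…·T1 = [1 0 0; -1 1 0; 0 0 1]
T4·…·T1 = [1 0 5; -1 1 -3; 0 0 1]
T5·…·T1 = [-1 0 -5; -1 1 -3; 0 0 1]
T6·…·T1 = [-1 0 -8; -1 1 -2; 0 0 1]

T = [-1 0 -8; -1 1 -2; 0 0 1]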